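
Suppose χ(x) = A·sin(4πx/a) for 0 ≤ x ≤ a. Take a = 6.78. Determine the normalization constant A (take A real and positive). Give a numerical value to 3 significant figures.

Normalization requires ∫|χ|² dx = 1, integrated from 0 to a.
With χ = A·sin(4πx/a), the integral evaluates to A²·[a/2].
Setting this equal to 1 gives A² = 1/(a/2).
With a = 6.78: A² = 0.2950 and A = 0.5431.

A ≈ 0.543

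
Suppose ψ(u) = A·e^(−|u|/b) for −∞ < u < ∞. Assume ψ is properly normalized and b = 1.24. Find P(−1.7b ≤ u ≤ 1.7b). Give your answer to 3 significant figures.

P ≈ 0.967

|ψ|² is the probability density, so P = ∫_{−1.7b}^{1.7b} |ψ|² du.
With A² fixed by ∫|ψ|² = 1, i.e. A² = (b)^(−1), substitute and integrate.
By symmetry take twice the u ≥ 0 contribution in numerator and denominator; the 2's cancel. Substituting t = u/b, A² and the length scale cancel in the ratio: P = ∫_{0}^{1.7} e^(-2·t) dt / ∫_{0}^{∞} e^(-2·t) dt.
Using ∫ e^(-2·t) dt = -e^(-2·t)/2, the numerator is 1/2 - e^(-17/5)/2 and the denominator is 1/2.
Evaluating gives P = 0.9666.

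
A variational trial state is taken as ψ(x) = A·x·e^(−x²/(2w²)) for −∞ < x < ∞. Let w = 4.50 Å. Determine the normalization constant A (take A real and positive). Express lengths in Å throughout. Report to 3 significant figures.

A ≈ 0.111 Å^(-3/2)

We need A² ∫|f|² dx = 1, taking the integral from −∞ to ∞.
With ∫_{−∞}^{∞} x^(2m) e^(−αx²) dx = (2m−1)!!·√π / (2^m α^(m+1/2)), with ψ = A·x·e^(−x²/(2w²)), the integral evaluates to A²·[√(π)·w^3/2].
So A² = (√(π)·w^3/2)^(−1).
Substituting w = 4.50 gives A² = 0.01238, so A = 0.1113.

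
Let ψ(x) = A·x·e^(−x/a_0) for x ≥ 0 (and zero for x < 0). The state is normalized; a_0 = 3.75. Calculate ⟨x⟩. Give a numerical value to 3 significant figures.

⟨x⟩ ≈ 5.63

⟨x⟩ = ∫ x |ψ|² dx over the full domain.
The ratio of the moment integral to the normalization integral gives ⟨x⟩ = 3·a_0/2.
With a_0 = 3.75, ⟨x⟩ = 5.625.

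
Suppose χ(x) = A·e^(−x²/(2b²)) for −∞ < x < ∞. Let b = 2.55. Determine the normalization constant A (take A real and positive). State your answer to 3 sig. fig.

A ≈ 0.470

We need A² ∫|f|² dx = 1, taking the integral from −∞ to ∞.
Carrying out the integral gives A² · √(π)·b.
Setting this equal to 1 gives A² = 1/(√(π)·b).
Plugging in b = 2.55 yields A = 0.4704.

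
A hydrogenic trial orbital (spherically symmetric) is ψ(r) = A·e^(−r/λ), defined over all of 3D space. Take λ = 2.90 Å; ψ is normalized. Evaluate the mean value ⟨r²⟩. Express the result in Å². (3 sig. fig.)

⟨r²⟩ = ∫ r^2 |ψ|² 4πr² dr over the full domain.
With ∫₀^∞ r^4 e^(−αr) dr = 4!/α^5, since the A² factors cancel between numerator and denominator, ⟨r²⟩ = 3·λ^2.
Putting λ = 2.90 gives 25.23.

⟨r^2⟩ ≈ 25.2 Å^2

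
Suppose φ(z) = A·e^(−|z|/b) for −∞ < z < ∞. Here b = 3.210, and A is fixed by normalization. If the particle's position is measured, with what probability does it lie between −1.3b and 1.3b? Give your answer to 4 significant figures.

P ≈ 0.9257

|φ|² is the probability density, so P = ∫_{−1.3b}^{1.3b} |φ|² dz.
Since A² = 1/(b), this is the region integral divided by the full normalization integral.
Both integrals are even about z = 0, so only the z ≥ 0 halves are needed (the factors of 2 cancel). Substituting u = z/b, A² and the length scale cancel in the ratio: P = ∫_{0}^{1.3} e^(-2·u) du / ∫_{0}^{∞} e^(-2·u) du.
With ∫ e^(-2·u) du = -e^(-2·u)/2 + C, the region integral is 1/2 - e^(-13/5)/2 and the full one is 1/2.
Evaluating gives P = 0.92573.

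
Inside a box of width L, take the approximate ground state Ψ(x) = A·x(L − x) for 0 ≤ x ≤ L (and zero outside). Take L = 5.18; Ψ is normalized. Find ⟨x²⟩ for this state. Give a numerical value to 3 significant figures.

⟨x^2⟩ ≈ 7.67

By definition ⟨x²⟩ = ∫ x^2 |Ψ(x)|² dx.
Expanding the polynomial and integrating term by term, since the A² factors cancel between numerator and denominator, ⟨x²⟩ = 2·L^2/7.
Putting L = 5.18 gives 7.666.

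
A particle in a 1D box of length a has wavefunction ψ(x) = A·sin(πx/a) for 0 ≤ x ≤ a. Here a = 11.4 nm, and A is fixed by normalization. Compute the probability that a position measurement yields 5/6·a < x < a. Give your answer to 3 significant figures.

P ≈ 0.0288

P = ∫_{5/6·a}^{a} |ψ(x)|² dx.
The normalization integral ∫|ψ|²dx over the whole domain equals a/2·A², and A² cancels in the ratio.
Let u = x/a; then A² and the length scale cancel, so P = ∫_{5/6}^{1} sin(π·u)^2 du ÷ ∫_{0}^{1} sin(π·u)^2 du.
Using ∫ sin(π·u)^2 du = u/2 - sin(2·π·u)/(4·π), the numerator is -√(3)/(8·π) + 1/12 and the denominator is 1/2.
Evaluating gives P = (-√(3)/4 + π/6)/π.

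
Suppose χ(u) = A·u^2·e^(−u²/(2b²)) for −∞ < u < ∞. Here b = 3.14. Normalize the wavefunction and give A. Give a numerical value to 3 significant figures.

Normalization requires ∫|χ|² du = 1, integrated from −∞ to ∞.
Using the Gaussian integral ∫_{−∞}^{∞} e^(−αu²) du = √(π/α), with χ = A·u^2·e^(−u²/(2b²)), the integral evaluates to A²·[3·√(π)·b^5/4].
Hence A² = 1/[3·√(π)·b^5/4].
Plugging in b = 3.14 yields A = 0.04964.

A ≈ 0.0496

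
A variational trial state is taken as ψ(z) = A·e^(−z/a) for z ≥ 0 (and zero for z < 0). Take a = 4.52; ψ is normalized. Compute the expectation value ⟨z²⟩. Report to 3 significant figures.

⟨z^2⟩ ≈ 10.2

⟨z²⟩ = ∫ z^2 |ψ|² dz over the full domain.
Since the A² factors cancel between numerator and denominator, ⟨z²⟩ = a^2/2.
With a = 4.52, ⟨z^2⟩ = 10.22.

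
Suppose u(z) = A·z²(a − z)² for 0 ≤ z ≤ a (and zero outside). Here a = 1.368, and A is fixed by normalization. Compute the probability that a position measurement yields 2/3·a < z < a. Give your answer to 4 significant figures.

P ≈ 0.1448

The probability is P = ∫ |u|² dz over [2/3·a, a].
Since A² = 1/(a^9/630), this is the region integral divided by the full normalization integral.
In terms of t = z/a (A² and the length scale cancel between numerator and denominator), P = [∫_{2/3}^{1} t^4·(1 - t)^4 dt] / [∫_{0}^{1} t^4·(1 - t)^4 dt].
With ∫ t^4·(1 - t)^4 dt = t^5·(70·t^4 - 315·t^3 + 540·t^2 - 420·t + 126)/630 + C, the region integral is ≈ 0.000229914 and the full one is 1/630.
This works out to P = 0.14485.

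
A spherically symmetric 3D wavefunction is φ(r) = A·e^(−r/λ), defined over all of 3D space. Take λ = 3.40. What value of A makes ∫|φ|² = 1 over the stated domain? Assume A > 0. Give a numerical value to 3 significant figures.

A ≈ 0.0900

The normalization condition is ∫|φ|² 4πr² dr = 1 from 0 to ∞.
In 3D with spherical symmetry the volume element is 4πr² dr.
With ∫₀^∞ r^2 e^(−αr) dr = 2!/α^3, with φ = A·e^(−r/λ), the integral evaluates to A²·[π·λ^3].
Substituting λ = 3.40 gives A² = 0.008099, so A = 0.08999.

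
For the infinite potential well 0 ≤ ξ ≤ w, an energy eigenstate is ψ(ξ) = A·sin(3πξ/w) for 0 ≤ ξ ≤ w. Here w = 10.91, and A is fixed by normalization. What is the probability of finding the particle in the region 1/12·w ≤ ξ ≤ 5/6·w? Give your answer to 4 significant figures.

The probability is P = ∫ |ψ|² dξ over [1/12·w, 5/6·w].
Since A² = 1/(w/2), this is the region integral divided by the full normalization integral.
In terms of u = ξ/w (A² and the length scale cancel between numerator and denominator), P = [∫_{1/12}^{5/6} sin(3·π·u)^2 du] / [∫_{0}^{1} sin(3·π·u)^2 du].
With ∫ sin(3·π·u)^2 du = u/2 - sin(6·π·u)/(12·π) + C, the region integral is 1/(12·π) + 3/8 and the full one is 1/2.
Taking the ratio, P = (2 + 9·π)/(12·π).

P ≈ 0.8031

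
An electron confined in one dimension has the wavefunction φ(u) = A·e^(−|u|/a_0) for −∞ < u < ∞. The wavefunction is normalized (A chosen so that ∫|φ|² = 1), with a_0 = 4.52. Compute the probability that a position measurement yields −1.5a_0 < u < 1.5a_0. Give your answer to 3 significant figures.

P ≈ 0.950

The probability is P = ∫ |φ|² du over [−1.5a_0, 1.5a_0].
Since A² = 1/(a_0), this is the region integral divided by the full normalization integral.
Both integrals are even about u = 0, so only the u ≥ 0 halves are needed (the factors of 2 cancel). Substituting t = u/a_0, A² and the length scale cancel in the ratio: P = ∫_{0}^{1.5} e^(-2·t) dt / ∫_{0}^{∞} e^(-2·t) dt.
Using ∫ e^(-2·t) dt = -e^(-2·t)/2, the numerator is 1/2 - e^(-3)/2 and the denominator is 1/2.
The result is P = 0.9502.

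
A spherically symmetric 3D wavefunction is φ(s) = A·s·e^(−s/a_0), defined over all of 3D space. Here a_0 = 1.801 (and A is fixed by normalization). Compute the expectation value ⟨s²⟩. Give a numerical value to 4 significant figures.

⟨s^2⟩ ≈ 24.33

By definition ⟨s²⟩ = ∫ s^2 |φ(s)|² 4πs² ds.
Recall ∫₀^∞ s^m e^(−s/β) ds = m!·β^(m+1), since the A² factors cancel between numerator and denominator, ⟨s²⟩ = 15·a_0^2/2.
With a_0 = 1.801, ⟨s^2⟩ = 24.327.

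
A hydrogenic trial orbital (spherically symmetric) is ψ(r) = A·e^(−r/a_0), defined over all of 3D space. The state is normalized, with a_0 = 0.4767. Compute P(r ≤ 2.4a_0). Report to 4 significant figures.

P ≈ 0.8575

P = ∫ |ψ|² 4πr² dr over r ≤ 2.4a_0.
A² is fixed by ∫₀^∞ 4πr²|ψ|² dr = 1, i.e. A² = (π·a_0^3)^(−1).
Let u = r/a_0; then A², 4π and the length scale all cancel, so P = ∫_{0}^{2.4} u^2·e^(-2·u) du ÷ ∫_{0}^{∞} u^2·e^(-2·u) du.
With ∫ u^2·e^(-2·u) du = -(2·u^2 + 2·u + 1)·e^(-2·u)/4 + C, the region integral is 1/4 - 433·e^(-24/5)/100 and the full one is 1/4.
Taking the ratio yields P = 0.85746.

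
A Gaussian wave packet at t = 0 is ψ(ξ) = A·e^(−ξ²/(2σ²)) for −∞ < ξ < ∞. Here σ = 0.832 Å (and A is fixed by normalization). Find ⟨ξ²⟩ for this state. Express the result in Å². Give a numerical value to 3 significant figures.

⟨ξ^2⟩ ≈ 0.346 Å^2

⟨ξ²⟩ = ∫ ξ^2 |ψ|² dξ over the full domain.
Differentiating ∫e^(−αξ²) dξ = √(π/α) under α to get the higher moments, since the A² factors cancel between numerator and denominator, ⟨ξ²⟩ = σ^2/2.
With σ = 0.832, ⟨ξ^2⟩ = 0.3461.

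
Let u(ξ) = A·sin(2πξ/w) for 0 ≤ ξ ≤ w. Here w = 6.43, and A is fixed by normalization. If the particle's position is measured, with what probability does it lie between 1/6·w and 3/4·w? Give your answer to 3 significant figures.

P ≈ 0.652

The probability is P = ∫ |u|² dξ over [1/6·w, 3/4·w].
The normalization integral ∫|u|²dξ over the whole domain equals w/2·A², and A² cancels in the ratio.
In terms of t = ξ/w (A² and the length scale cancel between numerator and denominator), P = [∫_{1/6}^{3/4} sin(2·π·t)^2 dt] / [∫_{0}^{1} sin(2·π·t)^2 dt].
With ∫ sin(2·π·t)^2 dt = t/2 - sin(4·π·t)/(8·π) + C, the region integral is √(3)/(16·π) + 7/24 and the full one is 1/2.
This works out to P = √(3)/(8·π) + 7/12.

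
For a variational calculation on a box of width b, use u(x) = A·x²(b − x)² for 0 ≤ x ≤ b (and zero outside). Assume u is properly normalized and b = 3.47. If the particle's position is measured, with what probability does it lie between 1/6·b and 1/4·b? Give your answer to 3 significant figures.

P ≈ 0.0400

|u|² is the probability density, so P = ∫_{1/6·b}^{1/4·b} |u|² dx.
The normalization integral ∫|u|²dx over the whole domain equals b^9/630·A², and A² cancels in the ratio.
Let t = x/b; then A² and the length scale cancel, so P = ∫_{1/6}^{1/4} t^4·(1 - t)^4 dt ÷ ∫_{0}^{1} t^4·(1 - t)^4 dt.
Using ∫ t^4·(1 - t)^4 dt = t^5·(70·t^4 - 315·t^3 + 540·t^2 - 420·t + 126)/630, the numerator is ≈ 0.000063456 and the denominator is 1/630.
Evaluating gives P = 0.03998.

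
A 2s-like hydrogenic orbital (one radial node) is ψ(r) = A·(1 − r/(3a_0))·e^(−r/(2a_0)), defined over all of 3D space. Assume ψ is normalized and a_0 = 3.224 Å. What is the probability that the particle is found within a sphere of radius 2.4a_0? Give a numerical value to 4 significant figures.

P ≈ 0.3467

P = ∫ |ψ|² 4πr² dr over r ≤ 2.4a_0.
Normalization gives A² = 1/(8·π·a_0^3/3).
Let u = r/a_0; then A², 4π and the length scale all cancel, so P = ∫_{0}^{2.4} u^2·(1 - u/3)^2·e^(-u) du ÷ ∫_{0}^{∞} u^2·(1 - u/3)^2·e^(-u) du.
An antiderivative of u^2·(1 - u/3)^2·e^(-u) is (-u^4 + 2·u^3 - 3·u^2 - 6·u - 6)·e^(-u)/9; evaluating from 0 to 2.4 gives 2/3 - 9002·e^(-12/5)/1875, while the full integral is 2/3.
This evaluates to P = 0.34669.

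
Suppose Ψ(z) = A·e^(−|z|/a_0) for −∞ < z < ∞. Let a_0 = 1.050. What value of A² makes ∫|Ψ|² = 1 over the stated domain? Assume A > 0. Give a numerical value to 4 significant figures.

We need A² ∫|f|² dz = 1, taking the integral from −∞ to ∞.
With Ψ = A·e^(−|z|/a_0), the integral evaluates to A²·[a_0].
Setting this equal to 1 gives A² = 1/(a_0).
With a_0 = 1.050: A² = 0.95238 and A = 0.97590.

A^2 ≈ 0.9524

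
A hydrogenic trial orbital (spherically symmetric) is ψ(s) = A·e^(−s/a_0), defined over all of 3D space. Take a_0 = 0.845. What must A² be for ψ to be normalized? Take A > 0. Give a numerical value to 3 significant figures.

Normalization requires ∫|ψ|² 4πs² ds = 1, integrated from 0 to ∞.
In 3D with spherical symmetry the volume element is 4πs² ds.
The integral (without the A² prefactor) comes out to π·a_0^3.
Hence A² = 1/[π·a_0^3].
With a_0 = 0.845: A² = 0.5276 and A = 0.7263.

A^2 ≈ 0.528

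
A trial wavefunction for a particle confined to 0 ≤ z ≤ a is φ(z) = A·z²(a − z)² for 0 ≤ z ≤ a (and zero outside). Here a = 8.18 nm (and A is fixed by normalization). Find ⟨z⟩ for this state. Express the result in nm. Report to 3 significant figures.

The expectation value is the |φ|²-weighted average of z: ∫ z|φ|² dz.
Expanding the polynomial and integrating term by term, the ratio of the moment integral to the normalization integral gives ⟨z⟩ = a/2.
Putting a = 8.18 gives 4.090.

⟨z⟩ ≈ 4.09 nm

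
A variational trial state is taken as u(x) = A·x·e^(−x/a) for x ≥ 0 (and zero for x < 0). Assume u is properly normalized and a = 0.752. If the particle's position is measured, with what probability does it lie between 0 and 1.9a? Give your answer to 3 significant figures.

P = ∫_{0}^{1.9a} |u(x)|² dx.
With A² fixed by ∫|u|² = 1, i.e. A² = (a^3/4)^(−1), substitute and integrate.
Let t = x/a; then A² and the length scale cancel, so P = ∫_{0}^{1.9} t^2·e^(-2·t) dt ÷ ∫_{0}^{∞} t^2·e^(-2·t) dt.
An antiderivative of t^2·e^(-2·t) is -(2·t^2 + 2·t + 1)·e^(-2·t)/4; evaluating from 0 to 1.9 gives 1/4 - 601·e^(-19/5)/200, while the full integral is 1/4.
This works out to P = 0.7311.

P ≈ 0.731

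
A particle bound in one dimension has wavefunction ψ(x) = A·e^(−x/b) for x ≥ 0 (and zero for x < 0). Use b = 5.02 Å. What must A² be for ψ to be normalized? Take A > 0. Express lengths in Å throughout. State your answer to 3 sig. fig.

Normalization requires ∫|ψ|² dx = 1, integrated from 0 to ∞.
Using ∫₀^∞ xⁿ e^(−αx) dx = n!/αⁿ⁺¹, with ψ = A·e^(−x/b), the integral evaluates to A²·[b/2].
So A² = (b/2)^(−1).
With b = 5.02: A² = 0.3984 and A = 0.6312.

A^2 ≈ 0.398 Å^(-1)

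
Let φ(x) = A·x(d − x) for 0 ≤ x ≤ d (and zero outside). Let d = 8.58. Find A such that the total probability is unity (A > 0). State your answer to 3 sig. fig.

A ≈ 0.0254

Normalization requires ∫|φ|² dx = 1, integrated from 0 to d.
Expanding the polynomial and integrating term by term, carrying out the integral gives A² · d^5/30.
Plugging in d = 8.58 yields A = 0.02540.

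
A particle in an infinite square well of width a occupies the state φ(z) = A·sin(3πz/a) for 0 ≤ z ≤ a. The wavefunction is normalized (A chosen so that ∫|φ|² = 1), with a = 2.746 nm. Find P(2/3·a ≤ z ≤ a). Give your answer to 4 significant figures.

P ≈ 0.3333

P = ∫_{2/3·a}^{a} |φ(z)|² dz.
With A² fixed by ∫|φ|² = 1, i.e. A² = (a/2)^(−1), substitute and integrate.
Let u = z/a; then A² and the length scale cancel, so P = ∫_{2/3}^{1} sin(3·π·u)^2 du ÷ ∫_{0}^{1} sin(3·π·u)^2 du.
Using ∫ sin(3·π·u)^2 du = u/2 - sin(6·π·u)/(12·π), the numerator is 1/6 and the denominator is 1/2.
This works out to P = 1/3.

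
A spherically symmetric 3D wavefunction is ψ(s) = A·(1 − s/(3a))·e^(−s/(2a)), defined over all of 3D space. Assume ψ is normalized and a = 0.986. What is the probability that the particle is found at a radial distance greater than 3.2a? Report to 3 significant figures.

P ≈ 0.647

With dV = 4πs²ds, the probability is ∫|ψ|² dV over s > 3.2a.
Normalization gives A² = 1/(8·π·a^3/3).
In terms of u = s/a (A², 4π and the length scale all cancel between numerator and denominator), P = [∫_{3.2}^{∞} u^2·(1 - u/3)^2·e^(-u) du] / [∫_{0}^{∞} u^2·(1 - u/3)^2·e^(-u) du].
With ∫ u^2·(1 - u/3)^2·e^(-u) du = (-u^4 + 2·u^3 - 3·u^2 - 6·u - 6)·e^(-u)/9 + C, the region integral is 6614·e^(-16/5)/625 and the full one is 2/3.
Taking the ratio yields P = 0.6470.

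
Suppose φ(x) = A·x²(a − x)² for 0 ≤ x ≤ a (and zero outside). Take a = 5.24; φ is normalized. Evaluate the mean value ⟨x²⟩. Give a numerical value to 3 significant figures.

⟨x^2⟩ ≈ 7.49

⟨x²⟩ = ∫ x^2 |φ|² dx over the full domain.
Expanding the polynomial and integrating term by term, evaluating both integrals, ⟨x²⟩ = 3·a^2/11.
With a = 5.24, ⟨x^2⟩ = 7.488.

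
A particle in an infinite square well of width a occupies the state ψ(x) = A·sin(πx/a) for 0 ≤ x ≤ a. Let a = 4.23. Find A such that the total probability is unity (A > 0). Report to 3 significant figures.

A ≈ 0.688

Require ∫ |ψ|² dx = 1 over the whole domain.
Using sin²θ = (1 − cos 2θ)/2, carrying out the integral gives A² · a/2.
So A² = (a/2)^(−1).
Plugging in a = 4.23 yields A = 0.6876.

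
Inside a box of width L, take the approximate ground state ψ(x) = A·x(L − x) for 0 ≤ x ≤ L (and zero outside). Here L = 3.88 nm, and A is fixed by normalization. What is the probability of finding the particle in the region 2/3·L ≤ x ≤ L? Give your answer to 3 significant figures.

P ≈ 0.210

|ψ|² is the probability density, so P = ∫_{2/3·L}^{L} |ψ|² dx.
With A² fixed by ∫|ψ|² = 1, i.e. A² = (L^5/30)^(−1), substitute and integrate.
In terms of u = x/L (A² and the length scale cancel between numerator and denominator), P = [∫_{2/3}^{1} u^2·(1 - u)^2 du] / [∫_{0}^{1} u^2·(1 - u)^2 du].
An antiderivative of u^2·(1 - u)^2 is u^3·(6·u^2 - 15·u + 10)/30; evaluating from 2/3 to 1 gives 17/2430, while the full integral is 1/30.
The result is P = 17/81.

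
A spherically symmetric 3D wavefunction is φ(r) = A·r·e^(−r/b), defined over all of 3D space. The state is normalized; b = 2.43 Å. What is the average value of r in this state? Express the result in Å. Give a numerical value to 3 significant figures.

By definition ⟨r⟩ = ∫ r |φ(r)|² 4πr² dr.
Since the A² factors cancel between numerator and denominator, ⟨r⟩ = 5·b/2.
Putting b = 2.43 gives 6.075.

⟨r⟩ ≈ 6.08 Å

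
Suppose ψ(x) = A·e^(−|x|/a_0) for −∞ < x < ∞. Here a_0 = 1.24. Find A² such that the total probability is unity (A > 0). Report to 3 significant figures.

Require ∫ |ψ|² dx = 1 over the whole domain.
Using ∫₀^∞ xⁿ e^(−αx) dx = n!/αⁿ⁺¹, ∫|ψ|² dx = A²·(a_0).
Hence A² = 1/[a_0].
Substituting a_0 = 1.24 gives A² = 0.8065, so A = 0.8980.

A^2 ≈ 0.806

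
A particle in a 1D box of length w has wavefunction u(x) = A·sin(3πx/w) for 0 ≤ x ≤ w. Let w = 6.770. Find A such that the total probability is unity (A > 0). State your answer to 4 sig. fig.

A ≈ 0.5435

We need A² ∫|f|² dx = 1, taking the integral from 0 to w.
With ∫₀^w sin²(nπx/w) dx = w/2, with u = A·sin(3πx/w), the integral evaluates to A²·[w/2].
Hence A² = 1/[w/2].
With w = 6.770: A² = 0.29542 and A = 0.54353.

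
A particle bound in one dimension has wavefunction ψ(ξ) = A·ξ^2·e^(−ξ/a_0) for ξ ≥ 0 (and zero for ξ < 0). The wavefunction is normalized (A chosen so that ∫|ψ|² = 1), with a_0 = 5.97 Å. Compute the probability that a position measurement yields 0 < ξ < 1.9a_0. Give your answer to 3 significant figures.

The probability is P = ∫ |ψ|² dξ over [0, 1.9a_0].
With A² fixed by ∫|ψ|² = 1, i.e. A² = (3·a_0^5/4)^(−1), substitute and integrate.
In terms of u = ξ/a_0 (A² and the length scale cancel between numerator and denominator), P = [∫_{0}^{1.9} u^4·e^(-2·u) du] / [∫_{0}^{∞} u^4·e^(-2·u) du].
With ∫ u^4·e^(-2·u) du = -(u^4/2 + u^3 + 3·u^2/2 + 3·u/2 + 3/4)·e^(-2·u) + C, the region integral is ≈ 0.24912 and the full one is 3/4.
The result is P = 0.3322.

P ≈ 0.332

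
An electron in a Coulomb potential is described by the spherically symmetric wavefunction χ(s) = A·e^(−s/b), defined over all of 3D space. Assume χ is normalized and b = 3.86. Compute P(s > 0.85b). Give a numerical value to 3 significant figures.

P = ∫ |χ|² 4πs² ds over s > 0.85b.
A² is fixed by ∫₀^∞ 4πs²|χ|² ds = 1, i.e. A² = (π·b^3)^(−1).
Substituting u = s/b, A², 4π and the length scale all cancel in the ratio: P = ∫_{0.85}^{∞} u^2·e^(-2·u) du / ∫_{0}^{∞} u^2·e^(-2·u) du.
Using ∫ u^2·e^(-2·u) du = -(2·u^2 + 2·u + 1)·e^(-2·u)/4, the numerator is 829·e^(-17/10)/800 and the denominator is 1/4.
This evaluates to P = 0.7572.

P ≈ 0.757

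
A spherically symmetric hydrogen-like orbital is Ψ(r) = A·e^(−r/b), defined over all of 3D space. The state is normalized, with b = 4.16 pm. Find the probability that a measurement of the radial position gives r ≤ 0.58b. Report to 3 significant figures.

With dV = 4πr²dr, the probability is ∫|Ψ|² dV over r ≤ 0.58b.
Normalization gives A² = 1/(π·b^3).
Substituting u = r/b, A², 4π and the length scale all cancel in the ratio: P = ∫_{0}^{0.58} u^2·e^(-2·u) du / ∫_{0}^{∞} u^2·e^(-2·u) du.
Using ∫ u^2·e^(-2·u) du = -(2·u^2 + 2·u + 1)·e^(-2·u)/4, the numerator is 1/4 - 3541·e^(-29/25)/5000 and the denominator is 1/4.
The region integral divided by the full integral gives P = 0.1120.

P ≈ 0.112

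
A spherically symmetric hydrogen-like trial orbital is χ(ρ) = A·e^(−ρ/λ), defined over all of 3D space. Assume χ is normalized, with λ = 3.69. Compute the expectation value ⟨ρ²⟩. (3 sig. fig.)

⟨ρ^2⟩ ≈ 40.8

By definition ⟨ρ²⟩ = ∫ ρ^2 |χ(ρ)|² 4πρ² dρ.
Recall ∫₀^∞ ρ^m e^(−ρ/β) dρ = m!·β^(m+1), the ratio of the moment integral to the normalization integral gives ⟨ρ²⟩ = 3·λ^2.
With λ = 3.69, ⟨ρ^2⟩ = 40.85.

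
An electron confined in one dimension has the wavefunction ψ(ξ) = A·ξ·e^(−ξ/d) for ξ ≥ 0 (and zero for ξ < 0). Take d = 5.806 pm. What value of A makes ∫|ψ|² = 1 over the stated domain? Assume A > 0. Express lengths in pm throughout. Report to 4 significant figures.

A ≈ 0.1430 pm^(-3/2)

The normalization condition is ∫|ψ|² dξ = 1 from 0 to ∞.
∫|ψ|² dξ = A²·(d^3/4).
Setting this equal to 1 gives A² = 1/(d^3/4).
With d = 5.806: A² = 0.020438 and A = 0.14296.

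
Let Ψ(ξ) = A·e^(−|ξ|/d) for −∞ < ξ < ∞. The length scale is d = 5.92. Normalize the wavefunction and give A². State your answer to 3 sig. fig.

A^2 ≈ 0.169

Require ∫ |Ψ|² dξ = 1 over the whole domain.
Using ∫₀^∞ ξⁿ e^(−αξ) dξ = n!/αⁿ⁺¹, with Ψ = A·e^(−|ξ|/d), the integral evaluates to A²·[d].
Hence A² = 1/[d].
Substituting d = 5.92 gives A² = 0.1689, so A = 0.4110.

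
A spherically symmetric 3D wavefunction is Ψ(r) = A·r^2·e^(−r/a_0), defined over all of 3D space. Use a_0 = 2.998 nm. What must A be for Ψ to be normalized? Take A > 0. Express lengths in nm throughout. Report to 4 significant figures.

A ≈ 0.002549 nm^(-7/2)

Require ∫ |Ψ|² 4πr² dr = 1 over the whole domain.
The angular integral contributes 4π, leaving ∫₀^∞ r²|Ψ|² dr.
Recall ∫₀^∞ r^m e^(−r/β) dr = m!·β^(m+1), with Ψ = A·r^2·e^(−r/a_0), the integral evaluates to A²·[45·π·a_0^7/2].
Setting this equal to 1 gives A² = 1/(45·π·a_0^7/2).
With a_0 = 2.998: A² = 0.0000064990 and A = 0.0025493.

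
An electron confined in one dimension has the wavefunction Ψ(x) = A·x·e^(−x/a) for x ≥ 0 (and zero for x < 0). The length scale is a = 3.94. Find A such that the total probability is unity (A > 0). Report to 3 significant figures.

A ≈ 0.256

Require ∫ |Ψ|² dx = 1 over the whole domain.
∫|Ψ|² dx = A²·(a^3/4).
Setting this equal to 1 gives A² = 1/(a^3/4).
Substituting a = 3.94 gives A² = 0.06540, so A = 0.2557.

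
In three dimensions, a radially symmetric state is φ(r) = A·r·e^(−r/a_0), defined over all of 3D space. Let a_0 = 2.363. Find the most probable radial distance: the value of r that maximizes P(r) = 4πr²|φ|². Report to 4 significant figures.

Set d/dr [P(r) = 4πr²|φ|²] = 0 and solve for r > 0.
This gives r = 2·a_0.
With a_0 = 2.363, the most probable radial distance is 4.7260.

r ≈ 4.726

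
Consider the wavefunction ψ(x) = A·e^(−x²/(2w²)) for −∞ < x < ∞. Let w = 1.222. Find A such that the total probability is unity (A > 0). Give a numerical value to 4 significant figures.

A ≈ 0.6795

The normalization condition is ∫|ψ|² dx = 1 from −∞ to ∞.
Differentiating ∫e^(−αx²) dx = √(π/α) under α to get the higher moments, with ψ = A·e^(−x²/(2w²)), the integral evaluates to A²·[√(π)·w].
With w = 1.222: A² = 0.46169 and A = 0.67948.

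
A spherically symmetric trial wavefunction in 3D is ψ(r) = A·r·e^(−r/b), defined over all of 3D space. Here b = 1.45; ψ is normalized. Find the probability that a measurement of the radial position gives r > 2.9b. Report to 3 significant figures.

With dV = 4πr²dr, the probability is ∫|ψ|² dV over r > 2.9b.
A² is fixed by ∫₀^∞ 4πr²|ψ|² dr = 1, i.e. A² = (3·π·b^5)^(−1).
Substituting u = r/b, A², 4π and the length scale all cancel in the ratio: P = ∫_{2.9}^{∞} u^4·e^(-2·u) du / ∫_{0}^{∞} u^4·e^(-2·u) du.
With ∫ u^4·e^(-2·u) du = -(u^4/2 + u^3 + 3·u^2/2 + 3·u/2 + 3/4)·e^(-2·u) + C, the region integral is ≈ 0.23454 and the full one is 3/4.
This evaluates to P = 0.3127.

P ≈ 0.313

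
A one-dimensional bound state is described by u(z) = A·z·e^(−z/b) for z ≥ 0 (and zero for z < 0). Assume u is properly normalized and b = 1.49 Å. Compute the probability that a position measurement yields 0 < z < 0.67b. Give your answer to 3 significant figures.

P = ∫_{0}^{0.67b} |u(z)|² dz.
Since A² = 1/(b^3/4), this is the region integral divided by the full normalization integral.
Let t = z/b; then A² and the length scale cancel, so P = ∫_{0}^{0.67} t^2·e^(-2·t) dt ÷ ∫_{0}^{∞} t^2·e^(-2·t) dt.
With ∫ t^2·e^(-2·t) dt = -(2·t^2 + 2·t + 1)·e^(-2·t)/4 + C, the region integral is ≈ 0.038049 and the full one is 1/4.
Evaluating gives P = 0.1522.

P ≈ 0.152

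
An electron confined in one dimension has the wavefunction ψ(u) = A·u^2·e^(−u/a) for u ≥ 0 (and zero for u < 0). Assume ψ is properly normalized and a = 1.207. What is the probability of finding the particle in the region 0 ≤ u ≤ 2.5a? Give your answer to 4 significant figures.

|ψ|² is the probability density, so P = ∫_{0}^{2.5a} |ψ|² du.
The normalization integral ∫|ψ|²du over the whole domain equals 3·a^5/4·A², and A² cancels in the ratio.
In terms of t = u/a (A² and the length scale cancel between numerator and denominator), P = [∫_{0}^{2.5} t^4·e^(-2·t) dt] / [∫_{0}^{∞} t^4·e^(-2·t) dt].
An antiderivative of t^4·e^(-2·t) is -(t^4/2 + t^3 + 3·t^2/2 + 3·t/2 + 3/4)·e^(-2·t); evaluating from 0 to 2.5 gives 3/4 - 1569·e^(-5)/32, while the full integral is 3/4.
Taking the ratio, P = 0.55951.

P ≈ 0.5595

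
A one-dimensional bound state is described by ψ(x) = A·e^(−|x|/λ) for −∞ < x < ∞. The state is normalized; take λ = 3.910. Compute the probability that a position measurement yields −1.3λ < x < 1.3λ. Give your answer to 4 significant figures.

P ≈ 0.9257

The probability is P = ∫ |ψ|² dx over [−1.3λ, 1.3λ].
The normalization integral ∫|ψ|²dx over the whole domain equals λ·A², and A² cancels in the ratio.
Both integrals are even about x = 0, so only the x ≥ 0 halves are needed (the factors of 2 cancel). Substituting u = x/λ, A² and the length scale cancel in the ratio: P = ∫_{0}^{1.3} e^(-2·u) du / ∫_{0}^{∞} e^(-2·u) du.
Using ∫ e^(-2·u) du = -e^(-2·u)/2, the numerator is 1/2 - e^(-13/5)/2 and the denominator is 1/2.
This works out to P = 0.92573.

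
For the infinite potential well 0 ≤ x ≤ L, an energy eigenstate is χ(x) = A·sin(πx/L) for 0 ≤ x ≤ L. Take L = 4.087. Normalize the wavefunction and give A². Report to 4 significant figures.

The normalization condition is ∫|χ|² dx = 1 from 0 to L.
With ∫₀^L sin²(nπx/L) dx = L/2, ∫|χ|² dx = A²·(L/2).
Hence A² = 1/[L/2].
Plugging in L = 4.087 yields A = 0.69954.

A^2 ≈ 0.4894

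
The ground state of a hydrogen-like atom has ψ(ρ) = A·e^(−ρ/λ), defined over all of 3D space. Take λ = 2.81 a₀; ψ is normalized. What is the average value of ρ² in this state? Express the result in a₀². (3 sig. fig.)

The expectation value is the |ψ|²-weighted average of ρ^2: ∫ ρ^2|ψ|² 4πρ² dρ.
The ratio of the moment integral to the normalization integral gives ⟨ρ²⟩ = 3·λ^2.
Putting λ = 2.81 gives 23.69.

⟨ρ^2⟩ ≈ 23.7 a₀^2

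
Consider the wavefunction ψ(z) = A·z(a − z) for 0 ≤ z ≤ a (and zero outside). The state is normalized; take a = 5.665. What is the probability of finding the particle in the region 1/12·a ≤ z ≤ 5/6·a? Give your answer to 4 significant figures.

P ≈ 0.9594

|ψ|² is the probability density, so P = ∫_{1/12·a}^{5/6·a} |ψ|² dz.
Since A² = 1/(a^5/30), this is the region integral divided by the full normalization integral.
In terms of u = z/a (A² and the length scale cancel between numerator and denominator), P = [∫_{1/12}^{5/6} u^2·(1 - u)^2 du] / [∫_{0}^{1} u^2·(1 - u)^2 du].
An antiderivative of u^2·(1 - u)^2 is u^3·(6·u^2 - 15·u + 10)/30; evaluating from 1/12 to 5/6 gives ≈ 0.0319806, while the full integral is 1/30.
Evaluating gives P = 4421/4608.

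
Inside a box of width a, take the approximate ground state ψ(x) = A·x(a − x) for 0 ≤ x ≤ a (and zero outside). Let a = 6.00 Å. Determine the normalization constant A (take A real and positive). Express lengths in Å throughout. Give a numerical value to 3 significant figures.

A ≈ 0.0621 Å^(-5/2)

We need A² ∫|f|² dx = 1, taking the integral from 0 to a.
Carrying out the integral gives A² · a^5/30.
With a = 6.00: A² = 0.003858 and A = 0.06211.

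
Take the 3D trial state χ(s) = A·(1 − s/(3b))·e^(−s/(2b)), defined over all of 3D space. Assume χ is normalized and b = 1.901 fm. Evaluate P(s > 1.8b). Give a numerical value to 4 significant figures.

Integrate the radial probability density 4πs²|χ|² over s > 1.8b.
The full normalization integral is A²·[8·π·b^3/3] = 1, fixing A².
Let u = s/b; then A², 4π and the length scale all cancel, so P = ∫_{1.8}^{∞} u^2·(1 - u/3)^2·e^(-u) du ÷ ∫_{0}^{∞} u^2·(1 - u/3)^2·e^(-u) du.
Using ∫ u^2·(1 - u/3)^2·e^(-u) du = (-u^4 + 2·u^3 - 3·u^2 - 6·u - 6)·e^(-u)/9, the numerator is 5282·e^(-9/5)/1875 and the denominator is 2/3.
This evaluates to P = 0.69849.

P ≈ 0.6985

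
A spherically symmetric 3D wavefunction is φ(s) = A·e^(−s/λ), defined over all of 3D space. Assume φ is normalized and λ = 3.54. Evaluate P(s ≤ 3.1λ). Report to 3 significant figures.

P ≈ 0.946

With dV = 4πs²ds, the probability is ∫|φ|² dV over s ≤ 3.1λ.
A² is fixed by ∫₀^∞ 4πs²|φ|² ds = 1, i.e. A² = (π·λ^3)^(−1).
In terms of u = s/λ (A², 4π and the length scale all cancel between numerator and denominator), P = [∫_{0}^{3.1} u^2·e^(-2·u) du] / [∫_{0}^{∞} u^2·e^(-2·u) du].
Using ∫ u^2·e^(-2·u) du = -(2·u^2 + 2·u + 1)·e^(-2·u)/4, the numerator is 1/4 - 1321·e^(-31/5)/200 and the denominator is 1/4.
The region integral divided by the full integral gives P = 0.9464.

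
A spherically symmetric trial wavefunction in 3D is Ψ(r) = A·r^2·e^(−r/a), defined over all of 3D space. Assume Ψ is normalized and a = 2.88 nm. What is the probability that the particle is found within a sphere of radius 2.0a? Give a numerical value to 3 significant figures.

Integrate the radial probability density 4πr²|Ψ|² over r ≤ 2.0a.
The full normalization integral is A²·[45·π·a^7/2] = 1, fixing A².
Substituting u = r/a, A², 4π and the length scale all cancel in the ratio: P = ∫_{0}^{2.0} u^6·e^(-2·u) du / ∫_{0}^{∞} u^6·e^(-2·u) du.
An antiderivative of u^6·e^(-2·u) is -(4·u^6 + 12·u^5 + 30·u^4 + 60·u^3 + 90·u^2 + 90·u + 45)·e^(-2·u)/8; evaluating from 0 to 2.0 gives 45/8 - 2185·e^(-4)/8, while the full integral is 45/8.
This evaluates to P = 0.1107.

P ≈ 0.111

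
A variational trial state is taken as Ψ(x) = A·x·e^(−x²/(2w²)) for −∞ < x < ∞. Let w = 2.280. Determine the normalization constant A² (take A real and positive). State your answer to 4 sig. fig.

A^2 ≈ 0.09520

We need A² ∫|f|² dx = 1, taking the integral from −∞ to ∞.
Carrying out the integral gives A² · √(π)·w^3/2.
So A² = (√(π)·w^3/2)^(−1).
Plugging in w = 2.280 yields A = 0.30855.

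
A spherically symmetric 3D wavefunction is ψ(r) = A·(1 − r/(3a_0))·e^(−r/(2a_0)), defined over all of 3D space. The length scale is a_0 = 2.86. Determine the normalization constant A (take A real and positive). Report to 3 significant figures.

A ≈ 0.0714

We need A² ∫|f|² 4πr² dr = 1, taking the integral from 0 to ∞.
(Spherical symmetry: dV = 4πr² dr.)
Carrying out the integral gives A² · 8·π·a_0^3/3.
So A² = (8·π·a_0^3/3)^(−1).
Plugging in a_0 = 2.86 yields A = 0.07143.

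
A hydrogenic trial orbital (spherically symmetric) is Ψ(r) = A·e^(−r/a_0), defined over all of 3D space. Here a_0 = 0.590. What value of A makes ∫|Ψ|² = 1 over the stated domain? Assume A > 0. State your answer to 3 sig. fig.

A ≈ 1.24

Require ∫ |Ψ|² 4πr² dr = 1 over the whole domain.
Using ∫₀^∞ rⁿ e^(−αr) dr = n!/αⁿ⁺¹, carrying out the integral gives A² · π·a_0^3.
Hence A² = 1/[π·a_0^3].
With a_0 = 0.590: A² = 1.550 and A = 1.245.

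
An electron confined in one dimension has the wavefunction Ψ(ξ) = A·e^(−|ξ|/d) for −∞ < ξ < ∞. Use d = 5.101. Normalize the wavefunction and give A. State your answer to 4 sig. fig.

A ≈ 0.4428

We need A² ∫|f|² dξ = 1, taking the integral from −∞ to ∞.
Carrying out the integral gives A² · d.
Setting this equal to 1 gives A² = 1/(d).
Plugging in d = 5.101 yields A = 0.44276.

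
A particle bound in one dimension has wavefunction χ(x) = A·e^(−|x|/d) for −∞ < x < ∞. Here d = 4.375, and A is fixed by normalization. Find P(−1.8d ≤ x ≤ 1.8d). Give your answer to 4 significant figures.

P ≈ 0.9727

|χ|² is the probability density, so P = ∫_{−1.8d}^{1.8d} |χ|² dx.
Since A² = 1/(d), this is the region integral divided by the full normalization integral.
By symmetry take twice the x ≥ 0 contribution in numerator and denominator; the 2's cancel. Let u = x/d; then A² and the length scale cancel, so P = ∫_{0}^{1.8} e^(-2·u) du ÷ ∫_{0}^{∞} e^(-2·u) du.
Using ∫ e^(-2·u) du = -e^(-2·u)/2, the numerator is 1/2 - e^(-18/5)/2 and the denominator is 1/2.
The result is P = 0.97268.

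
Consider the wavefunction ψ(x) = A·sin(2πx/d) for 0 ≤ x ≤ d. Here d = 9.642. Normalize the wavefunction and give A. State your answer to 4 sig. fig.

A ≈ 0.4554

We need A² ∫|f|² dx = 1, taking the integral from 0 to d.
Using sin²θ = (1 − cos 2θ)/2, with ψ = A·sin(2πx/d), the integral evaluates to A²·[d/2].
Setting this equal to 1 gives A² = 1/(d/2).
Plugging in d = 9.642 yields A = 0.45544.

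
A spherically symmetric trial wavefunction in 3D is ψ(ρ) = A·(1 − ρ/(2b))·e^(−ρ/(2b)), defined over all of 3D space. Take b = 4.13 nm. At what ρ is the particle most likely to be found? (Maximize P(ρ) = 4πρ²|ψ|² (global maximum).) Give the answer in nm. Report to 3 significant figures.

Differentiate P(ρ) = 4πρ²|ψ|² with respect to ρ and set to zero.
This gives ρ = b·(√(5) + 3).
With b = 4.13, the most probable radial distance is 21.62 nm.

ρ ≈ 21.6 nm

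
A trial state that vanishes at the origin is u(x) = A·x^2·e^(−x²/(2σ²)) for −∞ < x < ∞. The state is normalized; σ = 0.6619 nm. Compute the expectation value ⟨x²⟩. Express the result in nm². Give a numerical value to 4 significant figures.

The expectation value is the |u|²-weighted average of x^2: ∫ x^2|u|² dx.
Evaluating both integrals, ⟨x²⟩ = 5·σ^2/2.
With σ = 0.6619, ⟨x^2⟩ = 1.0953.

⟨x^2⟩ ≈ 1.095 nm^2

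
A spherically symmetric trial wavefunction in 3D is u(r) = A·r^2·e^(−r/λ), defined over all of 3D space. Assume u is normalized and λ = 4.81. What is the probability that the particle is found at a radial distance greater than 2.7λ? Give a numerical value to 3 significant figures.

P ≈ 0.702

P = ∫ |u|² 4πr² dr over r > 2.7λ.
A² is fixed by ∫₀^∞ 4πr²|u|² dr = 1, i.e. A² = (45·π·λ^7/2)^(−1).
Let t = r/λ; then A², 4π and the length scale all cancel, so P = ∫_{2.7}^{∞} t^6·e^(-2·t) dt ÷ ∫_{0}^{∞} t^6·e^(-2·t) dt.
With ∫ t^6·e^(-2·t) dt = -(4·t^6 + 12·t^5 + 30·t^4 + 60·t^3 + 90·t^2 + 90·t + 45)·e^(-2·t)/8 + C, the region integral is ≈ 3.9469 and the full one is 45/8.
This evaluates to P = 0.7017.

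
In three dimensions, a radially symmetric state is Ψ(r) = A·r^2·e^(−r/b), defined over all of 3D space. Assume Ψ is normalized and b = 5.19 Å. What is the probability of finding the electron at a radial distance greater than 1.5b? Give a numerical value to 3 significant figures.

Integrate the radial probability density 4πr²|Ψ|² over r > 1.5b.
The full normalization integral is A²·[45·π·b^7/2] = 1, fixing A².
In terms of u = r/b (A², 4π and the length scale all cancel between numerator and denominator), P = [∫_{1.5}^{∞} u^6·e^(-2·u) du] / [∫_{0}^{∞} u^6·e^(-2·u) du].
An antiderivative of u^6·e^(-2·u) is -(4·u^6 + 12·u^5 + 30·u^4 + 60·u^3 + 90·u^2 + 90·u + 45)·e^(-2·u)/8; evaluating from 1.5 to ∞ gives ≈ 5.4365, while the full integral is 45/8.
The region integral divided by the full integral gives P = 0.9665.

P ≈ 0.966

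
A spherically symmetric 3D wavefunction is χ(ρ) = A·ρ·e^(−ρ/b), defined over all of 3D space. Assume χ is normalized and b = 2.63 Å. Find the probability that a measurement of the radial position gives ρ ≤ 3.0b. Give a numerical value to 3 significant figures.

Integrate the radial probability density 4πρ²|χ|² over ρ ≤ 3.0b.
The full normalization integral is A²·[3·π·b^5] = 1, fixing A².
Substituting u = ρ/b, A², 4π and the length scale all cancel in the ratio: P = ∫_{0}^{3.0} u^4·e^(-2·u) du / ∫_{0}^{∞} u^4·e^(-2·u) du.
Using ∫ u^4·e^(-2·u) du = -(u^4/2 + u^3 + 3·u^2/2 + 3·u/2 + 3/4)·e^(-2·u), the numerator is 3/4 - 345·e^(-6)/4 and the denominator is 3/4.
Taking the ratio yields P = 0.7149.

P ≈ 0.715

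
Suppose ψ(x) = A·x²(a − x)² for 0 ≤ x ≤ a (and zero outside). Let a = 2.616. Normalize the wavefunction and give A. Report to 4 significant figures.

A ≈ 0.3314

We need A² ∫|f|² dx = 1, taking the integral from 0 to a.
∫|ψ|² dx = A²·(a^9/630).
Plugging in a = 2.616 yields A = 0.33136.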